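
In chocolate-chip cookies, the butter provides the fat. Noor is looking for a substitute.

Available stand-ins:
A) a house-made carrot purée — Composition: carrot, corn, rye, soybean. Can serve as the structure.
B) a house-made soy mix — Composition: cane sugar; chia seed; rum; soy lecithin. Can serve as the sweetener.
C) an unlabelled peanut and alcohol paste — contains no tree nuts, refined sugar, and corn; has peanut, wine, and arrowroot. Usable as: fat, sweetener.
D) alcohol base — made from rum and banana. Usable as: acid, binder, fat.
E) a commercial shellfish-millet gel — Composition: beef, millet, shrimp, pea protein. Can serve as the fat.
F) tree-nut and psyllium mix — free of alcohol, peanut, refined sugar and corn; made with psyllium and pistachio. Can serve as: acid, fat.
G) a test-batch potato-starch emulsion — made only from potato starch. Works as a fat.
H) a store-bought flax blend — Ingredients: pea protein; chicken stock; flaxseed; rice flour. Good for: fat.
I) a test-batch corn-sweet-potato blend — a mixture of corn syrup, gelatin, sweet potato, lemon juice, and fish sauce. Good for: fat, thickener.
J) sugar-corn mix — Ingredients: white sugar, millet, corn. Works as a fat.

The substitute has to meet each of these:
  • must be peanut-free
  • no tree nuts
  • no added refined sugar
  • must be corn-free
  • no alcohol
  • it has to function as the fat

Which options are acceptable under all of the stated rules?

A: not usable as a fat; has corn, so not corn-free — no
B: not usable as a fat; has cane sugar, so not no-added-sugar (and 1 more) — out
C: has peanut, so not peanut-free; has wine, so not alcohol-free — no
D: has rum, so not alcohol-free — no
E: works as a fat, no peanut, no alcohol — valid
F: has pistachio, so not tree-nut-free — no
G: no refined sugar, no tree nuts — OK
H: chicken stock and rice flour etc. — none of it excluded — valid
I: has corn syrup, so not corn-free — out
J: has corn, so not corn-free; has white sugar, so not no-added-sugar — out

E, G, H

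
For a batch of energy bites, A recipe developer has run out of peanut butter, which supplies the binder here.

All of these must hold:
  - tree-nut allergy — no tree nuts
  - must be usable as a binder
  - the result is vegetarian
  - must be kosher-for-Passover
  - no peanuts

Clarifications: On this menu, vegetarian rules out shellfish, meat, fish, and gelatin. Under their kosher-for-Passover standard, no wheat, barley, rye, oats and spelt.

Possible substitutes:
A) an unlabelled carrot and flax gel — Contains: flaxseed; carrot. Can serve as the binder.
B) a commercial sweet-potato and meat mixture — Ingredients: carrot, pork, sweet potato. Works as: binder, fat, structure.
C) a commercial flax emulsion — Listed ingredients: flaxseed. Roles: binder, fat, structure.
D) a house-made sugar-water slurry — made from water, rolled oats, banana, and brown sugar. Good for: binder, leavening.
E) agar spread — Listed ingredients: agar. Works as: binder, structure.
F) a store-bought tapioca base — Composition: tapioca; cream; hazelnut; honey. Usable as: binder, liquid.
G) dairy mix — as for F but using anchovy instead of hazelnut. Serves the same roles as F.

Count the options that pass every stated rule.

A: no peanut, vegetarian — valid
B: has pork, so not vegetarian — no
C: all constraints satisfied — keep
D: has rolled oats, so not kosher-for-Passover — out
E: every rule checks out — valid
F: has hazelnut, so not tree-nut-free — no
G: has anchovy, so not vegetarian — no

3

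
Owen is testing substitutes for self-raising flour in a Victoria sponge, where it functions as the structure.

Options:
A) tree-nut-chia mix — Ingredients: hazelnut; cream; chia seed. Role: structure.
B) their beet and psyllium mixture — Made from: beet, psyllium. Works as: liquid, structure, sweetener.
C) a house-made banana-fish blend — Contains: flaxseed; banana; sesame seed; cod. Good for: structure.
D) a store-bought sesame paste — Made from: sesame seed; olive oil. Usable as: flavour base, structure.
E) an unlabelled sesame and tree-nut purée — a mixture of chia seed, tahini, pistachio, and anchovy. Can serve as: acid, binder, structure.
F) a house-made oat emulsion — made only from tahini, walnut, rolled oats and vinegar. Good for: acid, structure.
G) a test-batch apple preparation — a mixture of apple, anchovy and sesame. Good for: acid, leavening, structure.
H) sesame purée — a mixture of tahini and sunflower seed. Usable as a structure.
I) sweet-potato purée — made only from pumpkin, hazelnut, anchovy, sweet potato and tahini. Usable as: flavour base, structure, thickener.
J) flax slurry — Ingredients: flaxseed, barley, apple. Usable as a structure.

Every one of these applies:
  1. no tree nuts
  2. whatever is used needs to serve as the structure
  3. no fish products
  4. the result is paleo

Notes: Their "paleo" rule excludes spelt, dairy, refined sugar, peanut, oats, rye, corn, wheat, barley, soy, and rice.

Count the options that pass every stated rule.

3

A: has cream, so not paleo; has hazelnut, so not tree-nut-free — reject
B: no fish, no tree nuts — valid
C: has cod, so not fish-free — out
D: only sesame seed and olive oil; none excluded — OK
E: has anchovy, so not fish-free; has pistachio, so not tree-nut-free — out
F: has rolled oats, so not paleo; has walnut, so not tree-nut-free — reject
G: has anchovy, so not fish-free — out
H: only tahini and sunflower seed; none excluded — keep
I: has anchovy, so not fish-free; has hazelnut, so not tree-nut-free — reject
J: has barley, so not paleo — out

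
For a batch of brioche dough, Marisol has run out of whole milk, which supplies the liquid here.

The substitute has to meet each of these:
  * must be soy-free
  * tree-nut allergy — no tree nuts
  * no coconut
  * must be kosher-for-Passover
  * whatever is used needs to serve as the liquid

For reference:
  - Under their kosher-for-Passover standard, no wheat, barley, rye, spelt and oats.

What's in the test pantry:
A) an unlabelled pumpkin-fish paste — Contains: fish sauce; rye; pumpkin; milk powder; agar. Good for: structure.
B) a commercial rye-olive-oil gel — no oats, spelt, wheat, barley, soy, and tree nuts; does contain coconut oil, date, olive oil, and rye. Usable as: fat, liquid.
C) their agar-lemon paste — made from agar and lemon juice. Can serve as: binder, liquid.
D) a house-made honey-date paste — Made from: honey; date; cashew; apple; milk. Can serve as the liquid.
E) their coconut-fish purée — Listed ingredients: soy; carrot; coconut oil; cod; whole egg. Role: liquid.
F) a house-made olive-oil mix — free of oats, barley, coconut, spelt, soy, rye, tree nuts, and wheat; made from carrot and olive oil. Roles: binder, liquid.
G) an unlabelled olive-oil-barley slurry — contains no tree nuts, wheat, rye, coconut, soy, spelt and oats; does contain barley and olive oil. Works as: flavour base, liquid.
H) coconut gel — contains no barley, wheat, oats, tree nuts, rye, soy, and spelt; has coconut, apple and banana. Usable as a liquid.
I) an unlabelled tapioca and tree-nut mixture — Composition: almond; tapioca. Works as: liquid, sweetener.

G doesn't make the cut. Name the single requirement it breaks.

usable as a liquid: satisfied
kosher-for-Passover: has barley — fails
coconut-free: satisfied
tree-nut-free: satisfied
soy-free: satisfied

kosher-for-Passover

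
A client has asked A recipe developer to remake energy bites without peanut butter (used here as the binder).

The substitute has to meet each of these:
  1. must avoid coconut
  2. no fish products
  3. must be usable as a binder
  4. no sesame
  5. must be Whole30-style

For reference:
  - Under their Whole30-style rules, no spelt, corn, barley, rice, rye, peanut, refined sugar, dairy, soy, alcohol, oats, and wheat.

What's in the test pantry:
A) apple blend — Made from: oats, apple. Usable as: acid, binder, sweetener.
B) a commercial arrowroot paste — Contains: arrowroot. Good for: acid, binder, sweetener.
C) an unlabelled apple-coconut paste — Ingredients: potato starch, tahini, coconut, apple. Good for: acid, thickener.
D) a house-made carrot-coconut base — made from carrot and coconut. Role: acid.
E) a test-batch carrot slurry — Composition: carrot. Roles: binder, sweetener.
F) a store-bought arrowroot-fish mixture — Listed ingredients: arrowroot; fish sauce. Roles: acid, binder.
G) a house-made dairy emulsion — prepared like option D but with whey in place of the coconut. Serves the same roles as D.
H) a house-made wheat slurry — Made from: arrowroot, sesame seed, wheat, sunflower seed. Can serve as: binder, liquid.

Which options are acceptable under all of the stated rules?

A: has oats, so not Whole30-style — reject
B: all constraints satisfied — valid
C: not usable as a binder; has tahini, so not sesame-free (and 1 more) — no
D: not usable as a binder; has coconut, so not coconut-free — reject
E: every rule checks out — OK
F: has fish sauce, so not fish-free — out
G: not usable as a binder; has whey, so not Whole30-style — no
H: has wheat, so not Whole30-style; has sesame seed, so not sesame-free — reject

B, E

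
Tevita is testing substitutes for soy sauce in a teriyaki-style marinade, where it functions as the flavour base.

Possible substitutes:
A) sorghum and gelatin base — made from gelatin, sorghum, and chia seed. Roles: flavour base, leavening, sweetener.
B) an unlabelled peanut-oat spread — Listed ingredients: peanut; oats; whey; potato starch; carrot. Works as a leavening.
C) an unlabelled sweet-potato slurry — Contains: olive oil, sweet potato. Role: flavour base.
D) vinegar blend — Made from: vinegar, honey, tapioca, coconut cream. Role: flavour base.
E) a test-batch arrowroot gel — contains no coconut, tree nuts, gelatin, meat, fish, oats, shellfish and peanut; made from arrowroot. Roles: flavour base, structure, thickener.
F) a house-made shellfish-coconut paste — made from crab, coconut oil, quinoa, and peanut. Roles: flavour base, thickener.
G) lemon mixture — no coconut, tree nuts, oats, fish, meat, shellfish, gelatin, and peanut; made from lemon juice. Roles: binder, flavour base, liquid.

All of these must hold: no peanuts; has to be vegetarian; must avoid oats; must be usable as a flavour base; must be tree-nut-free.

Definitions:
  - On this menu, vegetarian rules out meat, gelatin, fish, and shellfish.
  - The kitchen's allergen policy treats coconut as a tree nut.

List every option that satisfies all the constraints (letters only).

A: has gelatin, so not vegetarian — reject
B: not usable as a flavour base; has oats, so not oat-free (and 1 more) — no
C: every rule checks out — valid
D: has coconut cream, so not tree-nut-free — no
E: tree-nut-free, no oats — valid
F: has crab, so not vegetarian; has coconut oil, so not tree-nut-free (and 1 more) — out
G: all constraints satisfied — keep

C, E, G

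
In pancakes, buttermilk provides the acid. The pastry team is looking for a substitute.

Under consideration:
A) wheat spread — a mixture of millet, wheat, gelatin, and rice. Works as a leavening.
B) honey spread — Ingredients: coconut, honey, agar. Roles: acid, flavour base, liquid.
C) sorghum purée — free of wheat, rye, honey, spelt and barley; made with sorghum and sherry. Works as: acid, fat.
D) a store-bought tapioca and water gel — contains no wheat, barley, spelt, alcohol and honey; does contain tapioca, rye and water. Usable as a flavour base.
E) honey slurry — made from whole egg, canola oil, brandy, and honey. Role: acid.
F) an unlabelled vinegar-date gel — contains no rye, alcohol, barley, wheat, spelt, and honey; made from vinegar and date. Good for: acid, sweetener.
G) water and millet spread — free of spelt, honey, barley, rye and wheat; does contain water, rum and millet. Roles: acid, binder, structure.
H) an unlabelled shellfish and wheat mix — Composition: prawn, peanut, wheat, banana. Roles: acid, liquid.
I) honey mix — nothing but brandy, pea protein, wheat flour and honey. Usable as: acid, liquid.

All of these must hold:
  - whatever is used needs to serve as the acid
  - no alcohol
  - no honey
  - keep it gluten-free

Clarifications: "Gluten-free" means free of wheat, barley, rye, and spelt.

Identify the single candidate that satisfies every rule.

F

A: not usable as an acid; has wheat, so not gluten-free — reject
B: has honey, so not honey-free — no
C: has sherry, so not alcohol-free — no
D: not usable as an acid; has rye, so not gluten-free — out
E: has honey, so not honey-free; has brandy, so not alcohol-free — no
F: works as an acid, no honey, gluten-free — OK
G: has rum, so not alcohol-free — reject
H: has wheat, so not gluten-free — reject
I: has wheat flour, so not gluten-free; has honey, so not honey-free (and 1 more) — reject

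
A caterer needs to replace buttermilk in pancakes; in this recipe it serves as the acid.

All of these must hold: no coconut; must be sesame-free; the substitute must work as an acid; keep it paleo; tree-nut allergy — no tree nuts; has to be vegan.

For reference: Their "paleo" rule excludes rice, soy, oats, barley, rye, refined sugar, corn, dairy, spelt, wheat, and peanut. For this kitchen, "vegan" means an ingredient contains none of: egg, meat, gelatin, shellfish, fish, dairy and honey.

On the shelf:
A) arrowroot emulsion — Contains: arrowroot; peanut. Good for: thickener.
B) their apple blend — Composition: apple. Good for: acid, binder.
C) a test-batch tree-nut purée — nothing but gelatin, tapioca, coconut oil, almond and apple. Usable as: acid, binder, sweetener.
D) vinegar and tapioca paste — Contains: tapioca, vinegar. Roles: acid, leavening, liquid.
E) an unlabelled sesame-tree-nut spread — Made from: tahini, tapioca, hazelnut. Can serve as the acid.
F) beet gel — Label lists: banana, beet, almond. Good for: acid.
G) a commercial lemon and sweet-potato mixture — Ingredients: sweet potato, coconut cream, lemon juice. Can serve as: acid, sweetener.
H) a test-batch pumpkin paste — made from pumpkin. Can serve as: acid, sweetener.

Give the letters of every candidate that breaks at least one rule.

A: not usable as an acid; has peanut, so not paleo — out
B: only apple; none excluded — keep
C: has gelatin, so not vegan; has almond, so not tree-nut-free (and 1 more) — no
D: works as an acid, vegan, no tree nuts — keep
E: has tahini, so not sesame-free; has hazelnut, so not tree-nut-free — no
F: has almond, so not tree-nut-free — no
G: has coconut cream, so not coconut-free — no
H: nothing on the exclusion list — valid

A, C, E, F, G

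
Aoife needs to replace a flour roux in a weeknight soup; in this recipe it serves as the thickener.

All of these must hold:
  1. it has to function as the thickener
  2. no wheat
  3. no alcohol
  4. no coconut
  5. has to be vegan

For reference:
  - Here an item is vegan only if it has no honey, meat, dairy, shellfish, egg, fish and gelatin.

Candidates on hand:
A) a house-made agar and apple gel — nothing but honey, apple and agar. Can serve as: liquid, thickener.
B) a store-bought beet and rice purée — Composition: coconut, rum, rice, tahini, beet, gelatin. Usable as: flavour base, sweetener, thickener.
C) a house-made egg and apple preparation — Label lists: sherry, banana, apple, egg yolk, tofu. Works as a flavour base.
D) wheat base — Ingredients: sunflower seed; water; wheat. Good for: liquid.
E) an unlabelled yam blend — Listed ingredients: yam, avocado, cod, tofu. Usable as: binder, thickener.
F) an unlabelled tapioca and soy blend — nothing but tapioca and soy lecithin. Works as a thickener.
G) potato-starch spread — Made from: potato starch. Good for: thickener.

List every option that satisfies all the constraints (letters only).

A: has honey, so not vegan — reject
B: has gelatin, so not vegan; has coconut, so not coconut-free (and 1 more) — reject
C: not usable as a thickener; has egg yolk, so not vegan (and 1 more) — out
D: not usable as a thickener; has wheat, so not wheat-free — out
E: has cod, so not vegan — no
F: every rule checks out — keep
G: nothing on the exclusion list — keep

F, G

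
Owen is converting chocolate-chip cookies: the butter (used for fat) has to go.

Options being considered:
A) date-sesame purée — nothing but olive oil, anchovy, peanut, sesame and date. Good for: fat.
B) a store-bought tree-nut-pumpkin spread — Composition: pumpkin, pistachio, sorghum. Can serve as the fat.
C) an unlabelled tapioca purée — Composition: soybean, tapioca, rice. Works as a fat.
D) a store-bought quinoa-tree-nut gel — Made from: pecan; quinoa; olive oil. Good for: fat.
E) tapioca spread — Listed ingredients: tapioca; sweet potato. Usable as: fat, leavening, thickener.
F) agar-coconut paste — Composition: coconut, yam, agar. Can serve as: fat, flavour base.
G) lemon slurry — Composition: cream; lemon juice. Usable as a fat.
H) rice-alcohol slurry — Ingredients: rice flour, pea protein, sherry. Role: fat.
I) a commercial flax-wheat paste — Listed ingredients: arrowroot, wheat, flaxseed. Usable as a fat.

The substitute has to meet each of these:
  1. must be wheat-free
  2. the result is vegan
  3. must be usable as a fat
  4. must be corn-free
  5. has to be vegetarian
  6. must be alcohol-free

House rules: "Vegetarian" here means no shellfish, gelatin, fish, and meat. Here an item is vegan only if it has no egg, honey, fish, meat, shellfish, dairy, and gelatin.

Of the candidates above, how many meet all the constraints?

5

A: has anchovy, so not vegetarian; has anchovy, so not vegan — no
B: nothing on the exclusion list — valid
C: all constraints satisfied — keep
D: all constraints satisfied — valid
E: every rule checks out — valid
F: only coconut, agar, and yam; none excluded — keep
G: has cream, so not vegan — reject
H: has sherry, so not alcohol-free — out
I: has wheat, so not wheat-free — no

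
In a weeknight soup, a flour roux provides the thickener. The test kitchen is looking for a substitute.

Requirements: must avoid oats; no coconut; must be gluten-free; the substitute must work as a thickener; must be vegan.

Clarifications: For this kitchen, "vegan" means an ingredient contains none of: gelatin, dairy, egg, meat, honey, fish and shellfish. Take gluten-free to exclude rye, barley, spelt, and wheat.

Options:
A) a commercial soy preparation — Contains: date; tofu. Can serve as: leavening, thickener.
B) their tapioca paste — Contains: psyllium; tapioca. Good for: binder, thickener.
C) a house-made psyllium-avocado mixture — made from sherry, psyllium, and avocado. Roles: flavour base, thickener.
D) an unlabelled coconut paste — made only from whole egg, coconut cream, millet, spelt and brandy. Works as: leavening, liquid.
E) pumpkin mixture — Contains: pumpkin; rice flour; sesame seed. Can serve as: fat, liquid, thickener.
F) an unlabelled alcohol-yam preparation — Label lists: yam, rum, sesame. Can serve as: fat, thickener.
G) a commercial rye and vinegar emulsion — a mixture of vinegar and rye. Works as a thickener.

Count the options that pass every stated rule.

A: every rule checks out — valid
B: works as a thickener, no oats, no coconut — valid
C: only sherry, psyllium, and avocado; none excluded — keep
D: not usable as a thickener; has whole egg, so not vegan (and 2 more) — no
E: nothing on the exclusion list — valid
F: only rum, sesame, and yam; none excluded — valid
G: has rye, so not gluten-free — out

5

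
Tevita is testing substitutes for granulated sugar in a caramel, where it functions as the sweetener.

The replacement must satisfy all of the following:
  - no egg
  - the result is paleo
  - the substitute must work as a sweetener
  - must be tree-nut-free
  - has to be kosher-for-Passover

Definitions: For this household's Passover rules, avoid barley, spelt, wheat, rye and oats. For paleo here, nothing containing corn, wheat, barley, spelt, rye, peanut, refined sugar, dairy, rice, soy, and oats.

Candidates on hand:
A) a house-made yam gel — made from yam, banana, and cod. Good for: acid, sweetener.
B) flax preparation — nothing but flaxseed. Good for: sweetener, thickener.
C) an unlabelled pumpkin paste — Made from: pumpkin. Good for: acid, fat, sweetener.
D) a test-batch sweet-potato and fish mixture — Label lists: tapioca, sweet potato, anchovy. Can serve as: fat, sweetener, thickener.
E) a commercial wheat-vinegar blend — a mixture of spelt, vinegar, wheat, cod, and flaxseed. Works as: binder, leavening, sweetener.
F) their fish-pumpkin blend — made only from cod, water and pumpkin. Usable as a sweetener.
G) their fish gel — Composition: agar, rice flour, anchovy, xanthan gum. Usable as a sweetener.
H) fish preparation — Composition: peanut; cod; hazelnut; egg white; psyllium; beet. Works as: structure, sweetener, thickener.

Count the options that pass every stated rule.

A: every rule checks out — keep
B: every rule checks out — OK
C: all constraints satisfied — keep
D: nothing on the exclusion list — OK
E: has spelt, so not kosher-for-Passover; has spelt, so not paleo — out
F: paleo, no egg — keep
G: has rice flour, so not paleo — out
H: has peanut, so not paleo; has egg white, so not egg-free (and 1 more) — no

5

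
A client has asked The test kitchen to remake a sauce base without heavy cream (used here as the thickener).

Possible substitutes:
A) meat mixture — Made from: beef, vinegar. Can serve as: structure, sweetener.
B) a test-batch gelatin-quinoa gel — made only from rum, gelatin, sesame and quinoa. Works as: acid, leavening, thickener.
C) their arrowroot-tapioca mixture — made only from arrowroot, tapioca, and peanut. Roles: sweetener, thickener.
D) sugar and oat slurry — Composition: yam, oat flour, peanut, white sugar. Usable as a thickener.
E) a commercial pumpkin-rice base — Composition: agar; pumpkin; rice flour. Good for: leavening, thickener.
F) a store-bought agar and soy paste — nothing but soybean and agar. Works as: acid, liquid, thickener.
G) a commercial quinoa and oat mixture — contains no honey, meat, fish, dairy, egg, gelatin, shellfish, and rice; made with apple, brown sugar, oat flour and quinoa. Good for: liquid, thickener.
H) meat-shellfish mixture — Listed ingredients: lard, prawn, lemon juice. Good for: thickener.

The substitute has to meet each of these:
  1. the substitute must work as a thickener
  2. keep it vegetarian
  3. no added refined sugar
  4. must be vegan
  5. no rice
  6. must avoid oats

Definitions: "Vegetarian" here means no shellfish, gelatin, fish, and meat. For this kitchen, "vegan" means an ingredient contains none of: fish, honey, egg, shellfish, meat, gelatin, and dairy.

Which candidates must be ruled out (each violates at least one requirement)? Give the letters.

A: not usable as a thickener; has beef, so not vegetarian (and 1 more) — out
B: has gelatin, so not vegetarian; has gelatin, so not vegan — out
C: vegan, vegetarian — valid
D: has white sugar, so not no-added-sugar; has oat flour, so not oat-free — reject
E: has rice flour, so not rice-free — reject
F: all constraints satisfied — OK
G: has brown sugar, so not no-added-sugar; has oat flour, so not oat-free — no
H: has lard, so not vegetarian; has lard, so not vegan — no

A, B, D, E, G, H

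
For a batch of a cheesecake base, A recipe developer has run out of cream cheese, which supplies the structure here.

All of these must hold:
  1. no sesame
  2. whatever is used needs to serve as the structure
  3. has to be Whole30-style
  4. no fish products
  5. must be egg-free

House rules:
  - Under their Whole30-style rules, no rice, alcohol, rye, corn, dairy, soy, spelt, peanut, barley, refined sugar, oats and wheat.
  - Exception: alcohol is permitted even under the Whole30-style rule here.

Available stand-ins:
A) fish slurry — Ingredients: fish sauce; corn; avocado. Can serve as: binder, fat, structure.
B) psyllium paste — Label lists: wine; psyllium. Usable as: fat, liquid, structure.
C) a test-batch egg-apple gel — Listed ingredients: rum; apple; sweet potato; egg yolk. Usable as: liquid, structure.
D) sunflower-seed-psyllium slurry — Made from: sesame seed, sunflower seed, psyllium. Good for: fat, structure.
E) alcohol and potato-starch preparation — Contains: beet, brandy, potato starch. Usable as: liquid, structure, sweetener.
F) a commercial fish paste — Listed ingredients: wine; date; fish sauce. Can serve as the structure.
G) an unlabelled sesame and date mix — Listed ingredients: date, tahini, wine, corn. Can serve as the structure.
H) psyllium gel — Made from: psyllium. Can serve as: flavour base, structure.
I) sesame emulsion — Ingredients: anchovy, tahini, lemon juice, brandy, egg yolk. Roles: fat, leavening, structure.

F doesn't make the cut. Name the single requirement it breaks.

fish-free

usable as a structure: satisfied
Whole30-style: satisfied
egg-free: satisfied
sesame-free: satisfied
fish-free: has fish sauce — fails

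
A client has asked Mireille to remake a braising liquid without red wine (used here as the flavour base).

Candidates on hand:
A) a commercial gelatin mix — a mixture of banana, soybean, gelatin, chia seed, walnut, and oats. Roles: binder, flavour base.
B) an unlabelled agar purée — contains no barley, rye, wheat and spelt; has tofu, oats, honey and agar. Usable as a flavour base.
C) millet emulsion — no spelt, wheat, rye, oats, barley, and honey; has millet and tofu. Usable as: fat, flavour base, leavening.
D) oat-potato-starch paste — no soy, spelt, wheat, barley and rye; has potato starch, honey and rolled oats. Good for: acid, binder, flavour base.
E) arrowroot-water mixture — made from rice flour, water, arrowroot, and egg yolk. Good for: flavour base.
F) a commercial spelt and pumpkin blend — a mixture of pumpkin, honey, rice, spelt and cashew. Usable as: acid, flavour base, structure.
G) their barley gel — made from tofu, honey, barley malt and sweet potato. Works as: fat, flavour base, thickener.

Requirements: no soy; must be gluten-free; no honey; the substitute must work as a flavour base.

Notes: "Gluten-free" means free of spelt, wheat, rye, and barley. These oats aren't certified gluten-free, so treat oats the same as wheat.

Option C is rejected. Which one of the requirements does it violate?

soy-free

usable as a flavour base: satisfied
gluten-free: satisfied
honey-free: satisfied
soy-free: has tofu — fails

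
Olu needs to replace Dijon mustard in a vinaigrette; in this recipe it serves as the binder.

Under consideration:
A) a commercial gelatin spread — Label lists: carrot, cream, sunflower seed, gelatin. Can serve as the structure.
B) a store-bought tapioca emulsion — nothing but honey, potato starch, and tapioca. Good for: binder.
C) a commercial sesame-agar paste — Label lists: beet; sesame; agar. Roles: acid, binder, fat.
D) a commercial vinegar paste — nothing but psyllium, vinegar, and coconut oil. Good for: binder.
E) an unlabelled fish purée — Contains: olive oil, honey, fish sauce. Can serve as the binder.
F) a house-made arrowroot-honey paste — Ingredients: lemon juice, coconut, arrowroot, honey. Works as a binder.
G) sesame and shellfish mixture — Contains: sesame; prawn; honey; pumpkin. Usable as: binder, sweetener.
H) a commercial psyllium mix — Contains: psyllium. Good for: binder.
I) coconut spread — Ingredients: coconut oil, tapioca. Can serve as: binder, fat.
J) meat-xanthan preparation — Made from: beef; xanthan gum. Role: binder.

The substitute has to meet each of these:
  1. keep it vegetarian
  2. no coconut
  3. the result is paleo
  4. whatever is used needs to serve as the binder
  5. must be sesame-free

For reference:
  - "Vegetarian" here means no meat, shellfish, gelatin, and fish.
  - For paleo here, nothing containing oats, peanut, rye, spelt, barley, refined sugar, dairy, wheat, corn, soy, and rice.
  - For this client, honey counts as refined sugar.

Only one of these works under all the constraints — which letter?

A: not usable as a binder; has gelatin, so not vegetarian (and 1 more) — reject
B: has honey, so not paleo — no
C: has sesame, so not sesame-free — reject
D: has coconut oil, so not coconut-free — out
E: has fish sauce, so not vegetarian; has honey, so not paleo — reject
F: has honey, so not paleo; has coconut, so not coconut-free — no
G: has prawn, so not vegetarian; has honey, so not paleo (and 1 more) — out
H: works as a binder, vegetarian, no sesame — valid
I: has coconut oil, so not coconut-free — no
J: has beef, so not vegetarian — reject

H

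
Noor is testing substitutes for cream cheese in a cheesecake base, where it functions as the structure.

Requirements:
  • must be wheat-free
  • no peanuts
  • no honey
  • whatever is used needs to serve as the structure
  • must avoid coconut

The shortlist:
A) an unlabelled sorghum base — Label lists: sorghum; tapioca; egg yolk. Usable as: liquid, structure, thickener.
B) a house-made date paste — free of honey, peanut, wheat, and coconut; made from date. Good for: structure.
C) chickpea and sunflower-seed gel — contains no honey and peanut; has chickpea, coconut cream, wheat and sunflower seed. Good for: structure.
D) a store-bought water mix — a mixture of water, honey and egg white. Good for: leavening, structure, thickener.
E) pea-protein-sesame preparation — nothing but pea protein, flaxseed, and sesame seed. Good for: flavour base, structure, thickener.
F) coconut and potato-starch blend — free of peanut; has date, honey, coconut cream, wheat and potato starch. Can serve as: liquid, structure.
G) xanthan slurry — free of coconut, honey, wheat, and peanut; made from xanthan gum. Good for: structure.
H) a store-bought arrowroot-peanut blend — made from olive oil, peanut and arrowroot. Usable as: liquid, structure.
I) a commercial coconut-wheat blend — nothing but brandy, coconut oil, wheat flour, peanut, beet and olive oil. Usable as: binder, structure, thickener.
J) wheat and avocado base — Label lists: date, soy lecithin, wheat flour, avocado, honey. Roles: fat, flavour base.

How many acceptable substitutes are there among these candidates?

4

A: nothing on the exclusion list — valid
B: no wheat, no coconut — keep
C: has wheat, so not wheat-free; has coconut cream, so not coconut-free — out
D: has honey, so not honey-free — out
E: only sesame seed, pea protein, and flaxseed; none excluded — keep
F: has wheat, so not wheat-free; has honey, so not honey-free (and 1 more) — reject
G: no wheat, no coconut — keep
H: has peanut, so not peanut-free — no
I: has wheat flour, so not wheat-free; has coconut oil, so not coconut-free (and 1 more) — no
J: not usable as a structure; has wheat flour, so not wheat-free (and 1 more) — reject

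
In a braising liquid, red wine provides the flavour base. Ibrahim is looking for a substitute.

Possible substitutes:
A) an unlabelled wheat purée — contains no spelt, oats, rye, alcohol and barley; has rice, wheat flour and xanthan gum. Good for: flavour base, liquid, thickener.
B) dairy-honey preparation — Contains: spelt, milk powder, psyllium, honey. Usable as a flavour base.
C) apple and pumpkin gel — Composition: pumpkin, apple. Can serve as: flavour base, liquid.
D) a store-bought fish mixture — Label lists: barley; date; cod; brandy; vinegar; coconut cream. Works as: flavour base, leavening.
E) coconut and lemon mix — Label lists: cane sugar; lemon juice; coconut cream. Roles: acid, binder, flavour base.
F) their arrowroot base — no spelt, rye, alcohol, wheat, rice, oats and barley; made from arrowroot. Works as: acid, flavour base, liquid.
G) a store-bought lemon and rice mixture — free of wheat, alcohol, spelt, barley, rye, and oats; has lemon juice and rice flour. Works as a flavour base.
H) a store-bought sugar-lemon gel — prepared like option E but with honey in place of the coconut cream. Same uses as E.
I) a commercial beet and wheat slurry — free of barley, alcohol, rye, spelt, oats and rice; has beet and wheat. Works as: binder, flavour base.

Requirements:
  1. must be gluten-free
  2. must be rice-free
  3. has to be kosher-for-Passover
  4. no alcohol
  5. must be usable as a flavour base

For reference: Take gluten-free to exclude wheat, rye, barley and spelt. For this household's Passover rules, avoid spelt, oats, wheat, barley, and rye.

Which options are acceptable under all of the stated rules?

C, E, F, H

A: has wheat flour, so not gluten-free; has wheat flour, so not kosher-for-Passover (and 1 more) — out
B: has spelt, so not gluten-free; has spelt, so not kosher-for-Passover — reject
C: nothing on the exclusion list — OK
D: has barley, so not gluten-free; has barley, so not kosher-for-Passover (and 1 more) — no
E: no rice, no alcohol — OK
F: no alcohol, no rice — keep
G: has rice flour, so not rice-free — no
H: only honey, cane sugar, and lemon juice; none excluded — valid
I: has wheat, so not gluten-free; has wheat, so not kosher-for-Passover — reject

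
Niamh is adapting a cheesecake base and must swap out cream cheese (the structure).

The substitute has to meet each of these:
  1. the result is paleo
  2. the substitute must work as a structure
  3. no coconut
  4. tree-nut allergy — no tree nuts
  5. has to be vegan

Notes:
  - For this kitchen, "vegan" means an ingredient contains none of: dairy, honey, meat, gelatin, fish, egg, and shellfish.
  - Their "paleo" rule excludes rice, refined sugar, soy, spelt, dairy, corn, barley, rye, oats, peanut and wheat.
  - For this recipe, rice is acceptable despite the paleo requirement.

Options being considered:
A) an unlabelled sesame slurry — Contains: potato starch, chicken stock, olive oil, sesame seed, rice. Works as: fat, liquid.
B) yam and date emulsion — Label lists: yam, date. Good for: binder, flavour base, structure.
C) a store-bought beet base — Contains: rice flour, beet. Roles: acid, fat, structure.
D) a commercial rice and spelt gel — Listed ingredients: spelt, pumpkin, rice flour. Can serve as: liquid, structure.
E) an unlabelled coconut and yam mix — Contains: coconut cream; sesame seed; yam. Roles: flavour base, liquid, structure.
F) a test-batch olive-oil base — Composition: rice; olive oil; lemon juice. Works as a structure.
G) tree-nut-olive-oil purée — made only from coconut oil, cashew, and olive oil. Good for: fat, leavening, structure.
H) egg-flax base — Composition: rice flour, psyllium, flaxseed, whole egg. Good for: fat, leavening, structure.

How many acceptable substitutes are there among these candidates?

3

A: not usable as a structure; has chicken stock, so not vegan — no
B: works as a structure, paleo, no tree nuts — OK
C: rice is permitted under the paleo carve-out; nothing else excluded — OK
D: has spelt, so not paleo — reject
E: has coconut cream, so not coconut-free — reject
F: rice is permitted under the paleo carve-out; nothing else excluded — keep
G: has coconut oil, so not coconut-free; has cashew, so not tree-nut-free — no
H: has whole egg, so not vegan — no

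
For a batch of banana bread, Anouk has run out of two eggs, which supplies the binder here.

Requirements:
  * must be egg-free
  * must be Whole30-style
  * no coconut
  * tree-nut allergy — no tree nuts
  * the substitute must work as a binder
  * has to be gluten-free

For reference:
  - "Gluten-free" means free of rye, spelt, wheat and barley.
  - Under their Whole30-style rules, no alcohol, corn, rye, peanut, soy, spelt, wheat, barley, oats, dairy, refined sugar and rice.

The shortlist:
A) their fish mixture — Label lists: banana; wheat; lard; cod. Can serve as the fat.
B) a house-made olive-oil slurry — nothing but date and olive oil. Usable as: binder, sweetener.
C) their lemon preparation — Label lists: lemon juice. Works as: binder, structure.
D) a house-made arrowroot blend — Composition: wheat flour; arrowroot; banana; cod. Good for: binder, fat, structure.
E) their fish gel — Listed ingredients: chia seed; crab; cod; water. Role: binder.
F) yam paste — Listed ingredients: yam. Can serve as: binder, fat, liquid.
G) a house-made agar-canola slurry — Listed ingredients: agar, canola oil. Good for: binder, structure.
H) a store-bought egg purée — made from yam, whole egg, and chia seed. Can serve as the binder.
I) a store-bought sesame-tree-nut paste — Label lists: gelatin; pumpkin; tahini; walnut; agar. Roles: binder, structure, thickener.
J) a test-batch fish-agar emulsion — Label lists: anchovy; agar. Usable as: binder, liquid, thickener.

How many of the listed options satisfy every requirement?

A: not usable as a binder; has wheat, so not gluten-free (and 1 more) — no
B: works as a binder, no tree nuts, gluten-free — valid
C: all constraints satisfied — keep
D: has wheat flour, so not gluten-free; has wheat flour, so not Whole30-style — no
E: cod and crab etc. — none of it excluded — valid
F: works as a binder, no tree nuts, no egg — OK
G: gluten-free, Whole30-style — OK
H: has whole egg, so not egg-free — no
I: has walnut, so not tree-nut-free — out
J: only anchovy and agar; none excluded — OK

6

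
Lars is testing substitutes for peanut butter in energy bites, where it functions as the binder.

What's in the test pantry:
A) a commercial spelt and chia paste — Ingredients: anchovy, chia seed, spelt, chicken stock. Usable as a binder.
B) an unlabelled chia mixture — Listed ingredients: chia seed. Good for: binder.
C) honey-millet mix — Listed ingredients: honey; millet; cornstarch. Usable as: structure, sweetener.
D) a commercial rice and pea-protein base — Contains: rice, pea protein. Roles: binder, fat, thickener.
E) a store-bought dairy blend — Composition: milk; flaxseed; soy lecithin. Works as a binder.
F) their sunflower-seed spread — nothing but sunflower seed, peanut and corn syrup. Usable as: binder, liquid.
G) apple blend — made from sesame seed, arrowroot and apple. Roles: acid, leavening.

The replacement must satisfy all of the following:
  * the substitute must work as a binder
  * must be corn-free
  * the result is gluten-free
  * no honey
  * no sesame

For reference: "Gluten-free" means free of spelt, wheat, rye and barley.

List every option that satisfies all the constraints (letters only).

A: has spelt, so not gluten-free — reject
B: only chia seed; none excluded — valid
C: not usable as a binder; has honey, so not honey-free (and 1 more) — reject
D: every rule checks out — OK
E: gluten-free, no corn — valid
F: has corn syrup, so not corn-free — out
G: not usable as a binder; has sesame seed, so not sesame-free — out

B, D, E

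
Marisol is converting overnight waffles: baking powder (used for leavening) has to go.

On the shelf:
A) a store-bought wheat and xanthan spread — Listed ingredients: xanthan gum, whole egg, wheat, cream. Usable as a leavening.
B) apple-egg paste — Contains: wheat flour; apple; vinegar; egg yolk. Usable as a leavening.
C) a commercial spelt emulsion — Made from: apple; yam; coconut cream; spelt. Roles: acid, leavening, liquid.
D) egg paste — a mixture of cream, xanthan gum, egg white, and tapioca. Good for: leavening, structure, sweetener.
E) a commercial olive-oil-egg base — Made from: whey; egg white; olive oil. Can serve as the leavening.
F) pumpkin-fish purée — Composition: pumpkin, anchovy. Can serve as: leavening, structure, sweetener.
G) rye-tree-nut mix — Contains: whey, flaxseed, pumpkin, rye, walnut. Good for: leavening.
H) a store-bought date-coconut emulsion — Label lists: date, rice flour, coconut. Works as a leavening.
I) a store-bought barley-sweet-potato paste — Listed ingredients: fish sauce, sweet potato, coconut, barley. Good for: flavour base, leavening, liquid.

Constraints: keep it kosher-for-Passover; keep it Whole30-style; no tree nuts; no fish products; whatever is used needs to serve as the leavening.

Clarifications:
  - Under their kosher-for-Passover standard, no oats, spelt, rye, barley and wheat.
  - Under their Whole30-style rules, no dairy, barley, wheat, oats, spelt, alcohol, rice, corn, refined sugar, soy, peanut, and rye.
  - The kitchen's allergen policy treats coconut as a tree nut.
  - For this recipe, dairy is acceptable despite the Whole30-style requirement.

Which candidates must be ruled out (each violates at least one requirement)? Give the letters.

A: has wheat, so not kosher-for-Passover; has wheat, so not Whole30-style — out
B: has wheat flour, so not kosher-for-Passover; has wheat flour, so not Whole30-style — out
C: has spelt, so not kosher-for-Passover; has spelt, so not Whole30-style (and 1 more) — out
D: dairy is permitted under the Whole30-style carve-out; nothing else excluded — OK
E: dairy is permitted under the Whole30-style carve-out; nothing else excluded — keep
F: has anchovy, so not fish-free — out
G: has rye, so not kosher-for-Passover; has rye, so not Whole30-style (and 1 more) — out
H: has rice flour, so not Whole30-style; has coconut, so not tree-nut-free — out
I: has barley, so not kosher-for-Passover; has barley, so not Whole30-style (and 2 more) — out

A, B, C, F, G, H, I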